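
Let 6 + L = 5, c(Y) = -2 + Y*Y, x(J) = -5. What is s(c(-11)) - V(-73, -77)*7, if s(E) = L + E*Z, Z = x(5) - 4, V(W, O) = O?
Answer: -533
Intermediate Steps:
Z = -9 (Z = -5 - 4 = -9)
c(Y) = -2 + Y²
L = -1 (L = -6 + 5 = -1)
s(E) = -1 - 9*E (s(E) = -1 + E*(-9) = -1 - 9*E)
s(c(-11)) - V(-73, -77)*7 = (-1 - 9*(-2 + (-11)²)) - (-77)*7 = (-1 - 9*(-2 + 121)) - 1*(-539) = (-1 - 9*119) + 539 = (-1 - 1071) + 539 = -1072 + 539 = -533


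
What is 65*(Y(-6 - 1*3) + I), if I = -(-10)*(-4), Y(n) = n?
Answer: -3185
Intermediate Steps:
I = -40 (I = -5*8 = -40)
65*(Y(-6 - 1*3) + I) = 65*((-6 - 1*3) - 40) = 65*((-6 - 3) - 40) = 65*(-9 - 40) = 65*(-49) = -3185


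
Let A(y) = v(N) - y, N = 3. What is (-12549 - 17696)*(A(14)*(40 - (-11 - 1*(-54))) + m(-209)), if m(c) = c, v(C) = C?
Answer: 5323120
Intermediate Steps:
A(y) = 3 - y
(-12549 - 17696)*(A(14)*(40 - (-11 - 1*(-54))) + m(-209)) = (-12549 - 17696)*((3 - 1*14)*(40 - (-11 - 1*(-54))) - 209) = -30245*((3 - 14)*(40 - (-11 + 54)) - 209) = -30245*(-11*(40 - 1*43) - 209) = -30245*(-11*(40 - 43) - 209) = -30245*(-11*(-3) - 209) = -30245*(33 - 209) = -30245*(-176) = 5323120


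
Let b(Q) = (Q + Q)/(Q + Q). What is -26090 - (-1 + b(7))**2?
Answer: -26090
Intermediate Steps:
b(Q) = 1 (b(Q) = (2*Q)/((2*Q)) = (2*Q)*(1/(2*Q)) = 1)
-26090 - (-1 + b(7))**2 = -26090 - (-1 + 1)**2 = -26090 - 1*0**2 = -26090 - 1*0 = -26090 + 0 = -26090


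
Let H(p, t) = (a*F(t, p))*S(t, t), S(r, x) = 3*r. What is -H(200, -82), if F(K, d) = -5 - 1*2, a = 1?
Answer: -1722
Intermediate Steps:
F(K, d) = -7 (F(K, d) = -5 - 2 = -7)
H(p, t) = -21*t (H(p, t) = (1*(-7))*(3*t) = -21*t)
-H(200, -82) = -(-21)*(-82) = -1*1722 = -1722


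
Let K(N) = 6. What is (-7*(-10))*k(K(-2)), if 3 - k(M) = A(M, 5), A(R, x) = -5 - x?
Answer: 910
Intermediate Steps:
k(M) = 13 (k(M) = 3 - (-5 - 1*5) = 3 - (-5 - 5) = 3 - 1*(-10) = 3 + 10 = 13)
(-7*(-10))*k(K(-2)) = -7*(-10)*13 = 70*13 = 910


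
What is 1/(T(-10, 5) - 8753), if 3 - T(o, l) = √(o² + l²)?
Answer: -70/612499 + √5/15312475 ≈ -0.00011414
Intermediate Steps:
T(o, l) = 3 - √(l² + o²) (T(o, l) = 3 - √(o² + l²) = 3 - √(l² + o²))
1/(T(-10, 5) - 8753) = 1/((3 - √(5² + (-10)²)) - 8753) = 1/((3 - √(25 + 100)) - 8753) = 1/((3 - √125) - 8753) = 1/((3 - 5*√5) - 8753) = 1/(-8750 - 5*√5)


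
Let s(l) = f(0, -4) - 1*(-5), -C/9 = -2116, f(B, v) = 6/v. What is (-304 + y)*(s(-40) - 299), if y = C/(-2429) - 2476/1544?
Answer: 173684918601/1875188 ≈ 92623.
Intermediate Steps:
C = 19044 (C = -9*(-2116) = 19044)
s(l) = 7/2 (s(l) = 6/(-4) - 1*(-5) = 6*(-1/4) + 5 = -3/2 + 5 = 7/2)
y = -8854535/937594 (y = 19044/(-2429) - 2476/1544 = 19044*(-1/2429) - 2476*1/1544 = -19044/2429 - 619/386 = -8854535/937594 ≈ -9.4439)
(-304 + y)*(s(-40) - 299) = (-304 - 8854535/937594)*(7/2 - 299) = -293883111/937594*(-591/2) = 173684918601/1875188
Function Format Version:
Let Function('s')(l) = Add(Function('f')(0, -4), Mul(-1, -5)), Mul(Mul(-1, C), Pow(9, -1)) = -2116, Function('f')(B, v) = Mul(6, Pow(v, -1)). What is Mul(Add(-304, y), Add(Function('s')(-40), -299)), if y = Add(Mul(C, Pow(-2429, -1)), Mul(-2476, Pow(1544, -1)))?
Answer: Rational(173684918601, 1875188) ≈ 92623.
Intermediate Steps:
C = 19044 (C = Mul(-9, -2116) = 19044)
Function('s')(l) = Rational(7, 2) (Function('s')(l) = Add(Mul(6, Pow(-4, -1)), Mul(-1, -5)) = Add(Mul(6, Rational(-1, 4)), 5) = Add(Rational(-3, 2), 5) = Rational(7, 2))
y = Rational(-8854535, 937594) (y = Add(Mul(19044, Pow(-2429, -1)), Mul(-2476, Pow(1544, -1))) = Add(Mul(19044, Rational(-1, 2429)), Mul(-2476, Rational(1, 1544))) = Add(Rational(-19044, 2429), Rational(-619, 386)) = Rational(-8854535, 937594) ≈ -9.4439)
Mul(Add(-304, y), Add(Function('s')(-40), -299)) = Mul(Add(-304, Rational(-8854535, 937594)), Add(Rational(7, 2), -299)) = Mul(Rational(-293883111, 937594), Rational(-591, 2)) = Rational(173684918601, 1875188)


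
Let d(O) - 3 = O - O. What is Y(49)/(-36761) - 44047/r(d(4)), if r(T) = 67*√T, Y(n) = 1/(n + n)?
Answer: -1/3602578 - 44047*√3/201 ≈ -379.56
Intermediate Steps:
d(O) = 3 (d(O) = 3 + (O - O) = 3 + 0 = 3)
Y(n) = 1/(2*n)
Y(49)/(-36761) - 44047/r(d(4)) = ((½)/49)/(-36761) - 44047*√3/201 = ((½)*(1/49))*(-1/36761) - 44047*√3/201 = (1/98)*(-1/36761) - 44047*√3/201 = -1/3602578 - 44047*√3/201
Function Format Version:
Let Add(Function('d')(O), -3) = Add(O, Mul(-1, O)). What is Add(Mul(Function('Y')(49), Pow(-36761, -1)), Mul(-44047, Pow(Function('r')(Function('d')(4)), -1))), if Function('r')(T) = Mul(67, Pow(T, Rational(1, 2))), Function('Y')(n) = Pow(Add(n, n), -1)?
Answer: Add(Rational(-1, 3602578), Mul(Rational(-44047, 201), Pow(3, Rational(1, 2)))) ≈ -379.56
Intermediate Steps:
Function('d')(O) = 3 (Function('d')(O) = Add(3, Add(O, Mul(-1, O))) = Add(3, 0) = 3)
Function('Y')(n) = Mul(Rational(1, 2), Pow(n, -1)) (Function('Y')(n) = Pow(Mul(2, n), -1) = Mul(Rational(1, 2), Pow(n, -1)))
Add(Mul(Function('Y')(49), Pow(-36761, -1)), Mul(-44047, Pow(Function('r')(Function('d')(4)), -1))) = Add(Mul(Mul(Rational(1, 2), Pow(49, -1)), Pow(-36761, -1)), Mul(-44047, Pow(Mul(67, Pow(3, Rational(1, 2))), -1))) = Add(Mul(Mul(Rational(1, 2), Rational(1, 49)), Rational(-1, 36761)), Mul(-44047, Mul(Rational(1, 201), Pow(3, Rational(1, 2))))) = Add(Mul(Rational(1, 98), Rational(-1, 36761)), Mul(Rational(-44047, 201), Pow(3, Rational(1, 2)))) = Add(Rational(-1, 3602578), Mul(Rational(-44047, 201), Pow(3, Rational(1, 2))))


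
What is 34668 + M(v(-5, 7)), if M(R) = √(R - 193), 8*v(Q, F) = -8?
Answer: 34668 + I*√194 ≈ 34668.0 + 13.928*I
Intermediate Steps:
v(Q, F) = -1 (v(Q, F) = (⅛)*(-8) = -1)
M(R) = √(-193 + R)
34668 + M(v(-5, 7)) = 34668 + √(-193 - 1) = 34668 + √(-194) = 34668 + I*√194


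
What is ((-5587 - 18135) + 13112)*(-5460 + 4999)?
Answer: 4891210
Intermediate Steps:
((-5587 - 18135) + 13112)*(-5460 + 4999) = (-23722 + 13112)*(-461) = -10610*(-461) = 4891210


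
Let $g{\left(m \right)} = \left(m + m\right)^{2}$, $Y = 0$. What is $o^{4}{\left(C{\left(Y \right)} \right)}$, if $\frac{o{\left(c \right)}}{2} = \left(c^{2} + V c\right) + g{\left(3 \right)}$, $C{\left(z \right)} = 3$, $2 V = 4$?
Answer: $108243216$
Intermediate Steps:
$V = 2$ ($V = \frac{1}{2} \cdot 4 = 2$)
$g{\left(m \right)} = 4 m^{2}$ ($g{\left(m \right)} = \left(2 m\right)^{2} = 4 m^{2}$)
$o{\left(c \right)} = 72 + 2 c^{2} + 4 c$ ($o{\left(c \right)} = 2 \left(\left(c^{2} + 2 c\right) + 4 \cdot 3^{2}\right) = 2 \left(\left(c^{2} + 2 c\right) + 4 \cdot 9\right) = 2 \left(\left(c^{2} + 2 c\right) + 36\right) = 2 \left(36 + c^{2} + 2 c\right) = 72 + 2 c^{2} + 4 c$)
$o^{4}{\left(C{\left(Y \right)} \right)} = \left(72 + 2 \cdot 3^{2} + 4 \cdot 3\right)^{4} = \left(72 + 2 \cdot 9 + 12\right)^{4} = \left(72 + 18 + 12\right)^{4} = 102^{4} = 108243216$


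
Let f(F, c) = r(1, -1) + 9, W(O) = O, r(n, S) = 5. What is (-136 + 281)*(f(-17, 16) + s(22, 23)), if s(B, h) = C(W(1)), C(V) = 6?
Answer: 2900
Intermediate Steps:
f(F, c) = 14 (f(F, c) = 5 + 9 = 14)
s(B, h) = 6
(-136 + 281)*(f(-17, 16) + s(22, 23)) = (-136 + 281)*(14 + 6) = 145*20 = 2900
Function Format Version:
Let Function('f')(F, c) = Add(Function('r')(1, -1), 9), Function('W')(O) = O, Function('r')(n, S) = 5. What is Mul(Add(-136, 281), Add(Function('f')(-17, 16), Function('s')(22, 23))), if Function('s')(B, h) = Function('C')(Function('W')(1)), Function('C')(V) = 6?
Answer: 2900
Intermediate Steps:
Function('f')(F, c) = 14 (Function('f')(F, c) = Add(5, 9) = 14)
Function('s')(B, h) = 6
Mul(Add(-136, 281), Add(Function('f')(-17, 16), Function('s')(22, 23))) = Mul(Add(-136, 281), Add(14, 6)) = Mul(145, 20) = 2900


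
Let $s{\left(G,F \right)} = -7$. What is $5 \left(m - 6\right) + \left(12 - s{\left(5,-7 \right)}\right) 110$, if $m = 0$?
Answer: $2060$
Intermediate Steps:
$5 \left(m - 6\right) + \left(12 - s{\left(5,-7 \right)}\right) 110 = 5 \left(0 - 6\right) + \left(12 - -7\right) 110 = 5 \left(-6\right) + \left(12 + 7\right) 110 = -30 + 19 \cdot 110 = -30 + 2090 = 2060$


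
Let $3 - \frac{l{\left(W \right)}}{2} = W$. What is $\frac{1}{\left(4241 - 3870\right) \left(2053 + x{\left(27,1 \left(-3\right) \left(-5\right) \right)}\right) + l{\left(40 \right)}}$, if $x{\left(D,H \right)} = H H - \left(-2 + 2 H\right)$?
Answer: $\frac{1}{834676} \approx 1.1981 \cdot 10^{-6}$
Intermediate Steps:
$x{\left(D,H \right)} = 2 + H^{2} - 2 H$ ($x{\left(D,H \right)} = H^{2} - \left(-2 + 2 H\right) = 2 + H^{2} - 2 H$)
$l{\left(W \right)} = 6 - 2 W$
$\frac{1}{\left(4241 - 3870\right) \left(2053 + x{\left(27,1 \left(-3\right) \left(-5\right) \right)}\right) + l{\left(40 \right)}} = \frac{1}{\left(4241 - 3870\right) \left(2053 + \left(2 + \left(1 \left(-3\right) \left(-5\right)\right)^{2} - 2 \cdot 1 \left(-3\right) \left(-5\right)\right)\right) + \left(6 - 80\right)} = \frac{1}{371 \left(2053 + \left(2 + \left(\left(-3\right) \left(-5\right)\right)^{2} - 2 \left(\left(-3\right) \left(-5\right)\right)\right)\right) + \left(6 - 80\right)} = \frac{1}{371 \left(2053 + \left(2 + 15^{2} - 30\right)\right) - 74} = \frac{1}{371 \left(2053 + \left(2 + 225 - 30\right)\right) - 74} = \frac{1}{371 \left(2053 + 197\right) - 74} = \frac{1}{371 \cdot 2250 - 74} = \frac{1}{834750 - 74} = \frac{1}{834676}$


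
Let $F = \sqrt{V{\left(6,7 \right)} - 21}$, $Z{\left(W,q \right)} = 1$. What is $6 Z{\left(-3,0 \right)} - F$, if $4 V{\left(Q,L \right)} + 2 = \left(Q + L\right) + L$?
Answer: $6 - \frac{i \sqrt{66}}{2} \approx 6.0 - 4.062 i$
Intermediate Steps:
$V{\left(Q,L \right)} = - \frac{1}{2} + \frac{L}{2} + \frac{Q}{4}$ ($V{\left(Q,L \right)} = - \frac{1}{2} + \frac{\left(Q + L\right) + L}{4} = - \frac{1}{2} + \frac{\left(L + Q\right) + L}{4} = - \frac{1}{2} + \frac{Q + 2 L}{4} = - \frac{1}{2} + \left(\frac{L}{2} + \frac{Q}{4}\right) = - \frac{1}{2} + \frac{L}{2} + \frac{Q}{4}$)
$F = \frac{i \sqrt{66}}{2}$ ($F = \sqrt{\left(- \frac{1}{2} + \frac{1}{2} \cdot 7 + \frac{1}{4} \cdot 6\right) - 21} = \sqrt{\left(- \frac{1}{2} + \frac{7}{2} + \frac{3}{2}\right) - 21} = \sqrt{\frac{9}{2} - 21} = \sqrt{- \frac{33}{2}} = \frac{i \sqrt{66}}{2} \approx 4.062 i$)
$6 Z{\left(-3,0 \right)} - F = 6 \cdot 1 - \frac{i \sqrt{66}}{2} = 6 - \frac{i \sqrt{66}}{2}$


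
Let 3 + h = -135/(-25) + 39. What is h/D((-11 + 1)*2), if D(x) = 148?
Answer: 207/740 ≈ 0.27973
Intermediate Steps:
h = 207/5 (h = -3 + (-135/(-25) + 39) = -3 + (-1/25*(-135) + 39) = -3 + (27/5 + 39) = -3 + 222/5 = 207/5 ≈ 41.400)
h/D((-11 + 1)*2) = (207/5)/148 = (207/5)*(1/148) = 207/740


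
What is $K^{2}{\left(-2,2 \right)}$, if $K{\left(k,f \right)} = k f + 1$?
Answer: $9$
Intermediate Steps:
$K{\left(k,f \right)} = 1 + f k$ ($K{\left(k,f \right)} = f k + 1 = 1 + f k$)
$K^{2}{\left(-2,2 \right)} = \left(1 + 2 \left(-2\right)\right)^{2} = \left(1 - 4\right)^{2} = \left(-3\right)^{2} = 9$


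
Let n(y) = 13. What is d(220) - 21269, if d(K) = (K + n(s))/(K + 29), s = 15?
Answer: -5295748/249 ≈ -21268.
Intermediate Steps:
d(K) = (13 + K)/(29 + K) (d(K) = (K + 13)/(K + 29) = (13 + K)/(29 + K))
d(220) - 21269 = (13 + 220)/(29 + 220) - 21269 = 233/249 - 21269 = -5295748/249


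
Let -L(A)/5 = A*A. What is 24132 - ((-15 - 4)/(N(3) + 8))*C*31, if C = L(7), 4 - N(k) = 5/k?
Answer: 10167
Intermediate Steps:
N(k) = 4 - 5/k
L(A) = -5*A² (L(A) = -5*A*A = -5*A²)
C = -245 (C = -5*7² = -5*49 = -245)
24132 - ((-15 - 4)/(N(3) + 8))*C*31 = 24132 - ((-15 - 4)/((4 - 5/3) + 8))*(-245)*31 = 24132 - -19/((4 - 5*⅓) + 8)*(-245)*31 = 24132 - -19/((4 - 5/3) + 8)*(-245)*31 = 24132 - -19/(7/3 + 8)*(-245)*31 = 24132 - -19/31/3*(-245)*31 = 24132 - -19*3/31*(-245)*31 = 24132 - (-57/31*(-245))*31 = 24132 - 13965*31/31 = 24132 - 1*13965 = 24132 - 13965 = 10167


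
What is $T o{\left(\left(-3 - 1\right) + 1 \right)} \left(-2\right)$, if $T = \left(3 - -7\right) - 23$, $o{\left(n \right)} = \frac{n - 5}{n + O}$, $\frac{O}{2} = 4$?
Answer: $- \frac{208}{5} \approx -41.6$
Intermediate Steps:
$O = 8$ ($O = 2 \cdot 4 = 8$)
$o{\left(n \right)} = \frac{-5 + n}{8 + n}$ ($o{\left(n \right)} = \frac{n - 5}{n + 8} = \frac{-5 + n}{8 + n}$)
$T = -13$ ($T = \left(3 + 7\right) - 23 = 10 - 23 = -13$)
$T o{\left(\left(-3 - 1\right) + 1 \right)} \left(-2\right) = - 13 \frac{-5 + \left(\left(-3 - 1\right) + 1\right)}{8 + \left(\left(-3 - 1\right) + 1\right)} \left(-2\right) = - 13 \frac{-5 + \left(-4 + 1\right)}{8 + \left(-4 + 1\right)} \left(-2\right) = - 13 \frac{-5 - 3}{8 - 3} \left(-2\right) = - 13 \cdot \frac{1}{5} \left(-8\right) \left(-2\right) = \left(-13\right) \left(- \frac{8}{5}\right) \left(-2\right) = \frac{104}{5} \left(-2\right) = - \frac{208}{5}$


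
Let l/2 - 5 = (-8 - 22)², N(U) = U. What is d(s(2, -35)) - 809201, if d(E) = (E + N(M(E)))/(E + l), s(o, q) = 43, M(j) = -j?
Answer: -809201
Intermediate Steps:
l = 1810 (l = 10 + 2*(-8 - 22)² = 10 + 2*(-30)² = 10 + 2*900 = 10 + 1800 = 1810)
d(E) = 0 (d(E) = (E - E)/(E + 1810) = 0/(1810 + E) = 0)
d(s(2, -35)) - 809201 = 0 - 809201 = -809201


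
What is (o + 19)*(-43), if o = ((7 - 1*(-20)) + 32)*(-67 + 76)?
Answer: -23650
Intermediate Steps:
o = 531 (o = ((7 + 20) + 32)*9 = (27 + 32)*9 = 59*9 = 531)
(o + 19)*(-43) = (531 + 19)*(-43) = 550*(-43) = -23650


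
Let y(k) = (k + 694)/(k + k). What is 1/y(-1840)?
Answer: 1840/573 ≈ 3.2112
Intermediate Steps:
y(k) = (694 + k)/(2*k) (y(k) = (694 + k)/((2*k)) = (694 + k)*(1/(2*k)) = (694 + k)/(2*k))
1/y(-1840) = 1/((½)*(694 - 1840)/(-1840)) = 1/((½)*(-1/1840)*(-1146)) = 1/(573/1840) = 1840/573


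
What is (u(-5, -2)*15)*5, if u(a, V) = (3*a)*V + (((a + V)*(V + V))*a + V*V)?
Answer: -7950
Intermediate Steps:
u(a, V) = V² + 3*V*a + 2*V*a*(V + a) (u(a, V) = 3*V*a + (((V + a)*(2*V))*a + V²) = 3*V*a + ((2*V*(V + a))*a + V²) = 3*V*a + (2*V*a*(V + a) + V²) = 3*V*a + (V² + 2*V*a*(V + a)) = V² + 3*V*a + 2*V*a*(V + a))
(u(-5, -2)*15)*5 = (-2*(-2 + 2*(-5)² + 3*(-5) + 2*(-2)*(-5))*15)*5 = (-2*(-2 + 2*25 - 15 + 20)*15)*5 = (-2*(-2 + 50 - 15 + 20)*15)*5 = (-2*53*15)*5 = -106*15*5 = -1590*5 = -7950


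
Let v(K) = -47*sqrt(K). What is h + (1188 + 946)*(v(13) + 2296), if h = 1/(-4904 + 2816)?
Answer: 10230498431/2088 - 100298*sqrt(13) ≈ 4.5380e+6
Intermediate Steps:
h = -1/2088 (h = 1/(-2088) = -1/2088 ≈ -0.00047893)
h + (1188 + 946)*(v(13) + 2296) = -1/2088 + (1188 + 946)*(-47*sqrt(13) + 2296) = -1/2088 + 2134*(2296 - 47*sqrt(13)) = -1/2088 + (4899664 - 100298*sqrt(13)) = 10230498431/2088 - 100298*sqrt(13)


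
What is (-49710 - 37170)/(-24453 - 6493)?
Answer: 43440/15473 ≈ 2.8075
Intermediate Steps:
(-49710 - 37170)/(-24453 - 6493) = -86880/(-30946) = -86880*(-1/30946) = 43440/15473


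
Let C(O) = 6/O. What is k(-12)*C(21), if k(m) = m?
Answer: -24/7 ≈ -3.4286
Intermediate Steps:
k(-12)*C(21) = -72/21 = -12*2/7 = -24/7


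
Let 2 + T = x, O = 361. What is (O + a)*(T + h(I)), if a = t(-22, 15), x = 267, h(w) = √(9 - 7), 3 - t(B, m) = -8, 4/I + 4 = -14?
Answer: 98580 + 372*√2 ≈ 99106.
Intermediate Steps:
I = -2/9 (I = 4/(-4 - 14) = 4/(-18) = 4*(-1/18) = -2/9 ≈ -0.22222)
t(B, m) = 11 (t(B, m) = 3 - 1*(-8) = 3 + 8 = 11)
h(w) = √2
a = 11
T = 265 (T = -2 + 267 = 265)
(O + a)*(T + h(I)) = (361 + 11)*(265 + √2) = 372*(265 + √2) = 98580 + 372*√2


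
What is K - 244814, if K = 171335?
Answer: -73479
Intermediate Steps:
K - 244814 = 171335 - 244814 = -73479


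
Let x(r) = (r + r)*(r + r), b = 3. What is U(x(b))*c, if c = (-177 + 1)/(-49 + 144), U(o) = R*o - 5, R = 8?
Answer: -49808/95 ≈ -524.29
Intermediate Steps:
x(r) = 4*r² (x(r) = (2*r)*(2*r) = 4*r²)
U(o) = -5 + 8*o (U(o) = 8*o - 5 = -5 + 8*o)
c = -176/95 ≈ -1.8526
U(x(b))*c = (-5 + 8*(4*3²))*(-176/95) = (-5 + 8*(4*9))*(-176/95) = (-5 + 8*36)*(-176/95) = (-5 + 288)*(-176/95) = 283*(-176/95) = -49808/95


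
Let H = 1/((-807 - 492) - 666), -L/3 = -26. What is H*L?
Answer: -26/655 ≈ -0.039695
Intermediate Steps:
L = 78 (L = -3*(-26) = 78)
H = -1/1965 (H = 1/(-1299 - 666) = 1/(-1965) = -1/1965 ≈ -0.00050891)
H*L = -1/1965*78 = -26/655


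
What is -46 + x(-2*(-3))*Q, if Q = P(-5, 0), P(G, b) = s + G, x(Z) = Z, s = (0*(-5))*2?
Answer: -76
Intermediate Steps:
s = 0 (s = 0*2 = 0)
P(G, b) = G (P(G, b) = 0 + G = G)
Q = -5
-46 + x(-2*(-3))*Q = -46 - 2*(-3)*(-5) = -46 + 6*(-5) = -46 - 30 = -76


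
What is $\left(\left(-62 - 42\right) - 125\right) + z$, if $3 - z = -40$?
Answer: $-186$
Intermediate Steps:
$z = 43$ ($z = 3 - -40 = 3 + 40 = 43$)
$\left(\left(-62 - 42\right) - 125\right) + z = \left(\left(-62 - 42\right) - 125\right) + 43 = \left(-104 - 125\right) + 43 = -229 + 43 = -186$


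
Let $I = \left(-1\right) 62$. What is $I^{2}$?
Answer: $3844$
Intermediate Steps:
$I = -62$
$I^{2} = \left(-62\right)^{2} = 3844$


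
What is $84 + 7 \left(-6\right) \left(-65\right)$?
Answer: $2814$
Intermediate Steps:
$84 + 7 \left(-6\right) \left(-65\right) = 84 - -2730 = 84 + 2730 = 2814$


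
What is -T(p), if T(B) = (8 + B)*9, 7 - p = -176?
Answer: -1719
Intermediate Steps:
p = 183 (p = 7 - 1*(-176) = 7 + 176 = 183)
T(B) = 72 + 9*B
-T(p) = -(72 + 9*183) = -(72 + 1647) = -1*1719 = -1719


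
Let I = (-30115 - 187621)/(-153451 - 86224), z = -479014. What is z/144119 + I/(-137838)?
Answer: -7912446218880842/2380580891997675 ≈ -3.3237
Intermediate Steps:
I = 217736/239675 (I = -217736/(-239675) = -217736*(-1/239675) = 217736/239675 ≈ 0.90846)
z/144119 + I/(-137838) = -479014/144119 + (217736/239675)/(-137838) = -479014*1/144119 + (217736/239675)*(-1/137838) = -479014/144119 - 108868/16518161325 = -7912446218880842/2380580891997675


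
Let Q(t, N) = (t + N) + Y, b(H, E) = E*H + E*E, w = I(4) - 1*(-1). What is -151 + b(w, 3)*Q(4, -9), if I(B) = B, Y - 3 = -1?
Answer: -223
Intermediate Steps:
Y = 2 (Y = 3 - 1 = 2)
w = 5 (w = 4 - 1*(-1) = 4 + 1 = 5)
b(H, E) = E**2 + E*H (b(H, E) = E*H + E**2 = E**2 + E*H)
Q(t, N) = 2 + N + t (Q(t, N) = (t + N) + 2 = (N + t) + 2 = 2 + N + t)
-151 + b(w, 3)*Q(4, -9) = -151 + (3*(3 + 5))*(2 - 9 + 4) = -151 + (3*8)*(-3) = -151 + 24*(-3) = -151 - 72 = -223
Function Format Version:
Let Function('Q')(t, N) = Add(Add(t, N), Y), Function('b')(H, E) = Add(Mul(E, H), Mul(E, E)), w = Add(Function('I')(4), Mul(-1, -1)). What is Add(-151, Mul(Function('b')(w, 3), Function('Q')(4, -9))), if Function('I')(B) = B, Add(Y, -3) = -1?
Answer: -223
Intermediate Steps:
Y = 2 (Y = Add(3, -1) = 2)
w = 5 (w = Add(4, Mul(-1, -1)) = Add(4, 1) = 5)
Function('b')(H, E) = Add(Pow(E, 2), Mul(E, H)) (Function('b')(H, E) = Add(Mul(E, H), Pow(E, 2)) = Add(Pow(E, 2), Mul(E, H)))
Function('Q')(t, N) = Add(2, N, t) (Function('Q')(t, N) = Add(Add(t, N), 2) = Add(Add(N, t), 2) = Add(2, N, t))
Add(-151, Mul(Function('b')(w, 3), Function('Q')(4, -9))) = Add(-151, Mul(Mul(3, Add(3, 5)), Add(2, -9, 4))) = Add(-151, Mul(Mul(3, 8), -3)) = Add(-151, Mul(24, -3)) = Add(-151, -72) = -223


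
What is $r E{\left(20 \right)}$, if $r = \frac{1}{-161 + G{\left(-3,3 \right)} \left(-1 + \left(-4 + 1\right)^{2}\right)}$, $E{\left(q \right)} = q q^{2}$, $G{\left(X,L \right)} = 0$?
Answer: $- \frac{8000}{161} \approx -49.689$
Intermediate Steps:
$E{\left(q \right)} = q^{3}$
$r = - \frac{1}{161}$ ($r = \frac{1}{-161 + 0 \left(-1 + \left(-4 + 1\right)^{2}\right)} = \frac{1}{-161 + 0 \left(-1 + \left(-3\right)^{2}\right)} = \frac{1}{-161 + 0 \left(-1 + 9\right)} = \frac{1}{-161 + 0 \cdot 8} = \frac{1}{-161 + 0} = \frac{1}{-161} = - \frac{1}{161} \approx -0.0062112$)
$r E{\left(20 \right)} = - \frac{20^{3}}{161} = \left(- \frac{1}{161}\right) 8000 = - \frac{8000}{161}$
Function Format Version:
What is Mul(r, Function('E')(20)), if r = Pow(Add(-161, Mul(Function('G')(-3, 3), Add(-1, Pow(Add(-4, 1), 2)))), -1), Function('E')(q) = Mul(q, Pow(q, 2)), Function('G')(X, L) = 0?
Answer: Rational(-8000, 161) ≈ -49.689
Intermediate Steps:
Function('E')(q) = Pow(q, 3)
r = Rational(-1, 161) (r = Pow(Add(-161, Mul(0, Add(-1, Pow(Add(-4, 1), 2)))), -1) = Pow(Add(-161, Mul(0, Add(-1, Pow(-3, 2)))), -1) = Pow(Add(-161, Mul(0, Add(-1, 9))), -1) = Pow(Add(-161, Mul(0, 8)), -1) = Pow(Add(-161, 0), -1) = Pow(-161, -1) = Rational(-1, 161) ≈ -0.0062112)
Mul(r, Function('E')(20)) = Mul(Rational(-1, 161), Pow(20, 3)) = Mul(Rational(-1, 161), 8000) = Rational(-8000, 161)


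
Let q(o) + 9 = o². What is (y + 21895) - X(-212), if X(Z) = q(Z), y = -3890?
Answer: -26930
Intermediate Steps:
q(o) = -9 + o²
X(Z) = -9 + Z²
(y + 21895) - X(-212) = (-3890 + 21895) - (-9 + (-212)²) = 18005 - (-9 + 44944) = 18005 - 1*44935 = 18005 - 44935 = -26930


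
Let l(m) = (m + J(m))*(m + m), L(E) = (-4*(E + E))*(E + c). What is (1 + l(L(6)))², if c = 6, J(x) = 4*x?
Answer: 11007538053121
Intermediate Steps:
L(E) = -8*E*(6 + E) (L(E) = (-4*(E + E))*(E + 6) = (-8*E)*(6 + E) = -8*E*(6 + E))
l(m) = 10*m² (l(m) = (m + 4*m)*(m + m) = (5*m)*(2*m) = 10*m²)
(1 + l(L(6)))² = (1 + 10*(-8*6*(6 + 6))²)² = (1 + 10*(-8*6*12)²)² = (1 + 10*(-576)²)² = (1 + 10*331776)² = (1 + 3317760)² = 3317761² = 11007538053121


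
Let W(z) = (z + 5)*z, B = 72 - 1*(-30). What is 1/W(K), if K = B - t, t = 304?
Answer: 1/39794 ≈ 2.5129e-5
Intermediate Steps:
B = 102 (B = 72 + 30 = 102)
K = -202 (K = 102 - 1*304 = 102 - 304 = -202)
W(z) = z*(5 + z) (W(z) = (5 + z)*z = z*(5 + z))
1/W(K) = 1/(-202*(5 - 202)) = 1/(-202*(-197)) = 1/39794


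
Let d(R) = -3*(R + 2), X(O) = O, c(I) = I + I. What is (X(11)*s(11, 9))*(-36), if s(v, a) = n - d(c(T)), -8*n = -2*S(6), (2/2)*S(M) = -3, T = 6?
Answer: -16335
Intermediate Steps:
c(I) = 2*I
S(M) = -3
d(R) = -6 - 3*R (d(R) = -3*(2 + R) = -6 - 3*R)
n = -¾ (n = -(-1)*(-3)/4 = -⅛*6 = -¾ ≈ -0.75000)
s(v, a) = 165/4 (s(v, a) = -¾ - (-6 - 6*6) = -¾ - (-6 - 3*12) = -¾ - (-6 - 36) = -¾ - 1*(-42) = -¾ + 42 = 165/4)
(X(11)*s(11, 9))*(-36) = (11*(165/4))*(-36) = (1815/4)*(-36) = -16335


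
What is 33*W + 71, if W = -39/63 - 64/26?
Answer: -2790/91 ≈ -30.659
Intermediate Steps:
W = -841/273 (W = -39*1/63 - 64*1/26 = -13/21 - 32/13 = -841/273 ≈ -3.0806)
33*W + 71 = 33*(-841/273) + 71 = -9251/91 + 71 = -2790/91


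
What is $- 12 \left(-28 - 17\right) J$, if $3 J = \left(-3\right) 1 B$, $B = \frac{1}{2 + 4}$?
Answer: $-90$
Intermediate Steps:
$B = \frac{1}{6} \approx 0.16667$
$J = - \frac{1}{6}$ ($J = \frac{\left(-3\right) 1 \cdot \frac{1}{6}}{3} = \frac{\left(-3\right) \frac{1}{6}}{3} = \frac{1}{3} \left(- \frac{1}{2}\right) = - \frac{1}{6} \approx -0.16667$)
$- 12 \left(-28 - 17\right) J = - 12 \left(-28 - 17\right) \left(- \frac{1}{6}\right) = \left(-12\right) \left(-45\right) \left(- \frac{1}{6}\right) = 540 \left(- \frac{1}{6}\right) = -90$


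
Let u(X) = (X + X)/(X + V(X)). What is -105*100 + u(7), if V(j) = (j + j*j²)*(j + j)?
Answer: -7360498/701 ≈ -10500.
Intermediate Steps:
V(j) = 2*j*(j + j³) (V(j) = (j + j³)*(2*j) = 2*j*(j + j³))
u(X) = 2*X/(X + 2*X²*(1 + X²)) (u(X) = (X + X)/(X + 2*X²*(1 + X²)) = (2*X)/(X + 2*X²*(1 + X²)) = 2*X/(X + 2*X²*(1 + X²)))
-105*100 + u(7) = -105*100 + 2/(1 + 2*7*(1 + 7²)) = -10500 + 2/(1 + 2*7*(1 + 49)) = -10500 + 2/(1 + 2*7*50) = -10500 + 2/(1 + 700) = -10500 + 2/701 = -7360498/701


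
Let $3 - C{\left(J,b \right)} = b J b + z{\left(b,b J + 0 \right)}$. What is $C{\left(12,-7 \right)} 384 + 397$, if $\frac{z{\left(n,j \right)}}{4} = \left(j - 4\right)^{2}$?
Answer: $-12119027$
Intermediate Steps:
$z{\left(n,j \right)} = 4 \left(-4 + j\right)^{2}$ ($z{\left(n,j \right)} = 4 \left(j - 4\right)^{2} = 4 \left(-4 + j\right)^{2}$)
$C{\left(J,b \right)} = 3 - 4 \left(-4 + J b\right)^{2} - J b^{2}$ ($C{\left(J,b \right)} = 3 - \left(b J b + 4 \left(-4 + \left(b J + 0\right)\right)^{2}\right) = 3 - \left(J b b + 4 \left(-4 + \left(J b + 0\right)\right)^{2}\right) = 3 - \left(J b^{2} + 4 \left(-4 + J b\right)^{2}\right) = 3 - \left(4 \left(-4 + J b\right)^{2} + J b^{2}\right) = 3 - 4 \left(-4 + J b\right)^{2} - J b^{2}$)
$C{\left(12,-7 \right)} 384 + 397 = \left(3 - 4 \left(-4 + 12 \left(-7\right)\right)^{2} - 12 \left(-7\right)^{2}\right) 384 + 397 = \left(3 - 4 \left(-4 - 84\right)^{2} - 12 \cdot 49\right) 384 + 397 = \left(3 - 4 \left(-88\right)^{2} - 588\right) 384 + 397 = \left(3 - 30976 - 588\right) 384 + 397 = \left(-31561\right) 384 + 397 = -12119424 + 397 = -12119027$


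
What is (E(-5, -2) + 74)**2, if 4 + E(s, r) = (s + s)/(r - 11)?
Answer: 846400/169 ≈ 5008.3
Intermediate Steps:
E(s, r) = -4 + 2*s/(-11 + r) (E(s, r) = -4 + (s + s)/(r - 11) = -4 + (2*s)/(-11 + r) = -4 + 2*s/(-11 + r))
(E(-5, -2) + 74)**2 = (2*(22 - 5 - 2*(-2))/(-11 - 2) + 74)**2 = (2*(22 - 5 + 4)/(-13) + 74)**2 = (2*(-1/13)*21 + 74)**2 = (-42/13 + 74)**2 = (920/13)**2 = 846400/169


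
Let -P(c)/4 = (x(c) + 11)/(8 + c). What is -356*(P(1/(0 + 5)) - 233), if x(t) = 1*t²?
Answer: 17397364/205 ≈ 84865.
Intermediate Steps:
x(t) = t²
P(c) = -4*(11 + c²)/(8 + c) (P(c) = -4*(c² + 11)/(8 + c) = -4*(11 + c²)/(8 + c))
-356*(P(1/(0 + 5)) - 233) = -356*(4*(-11 - (1/(0 + 5))²)/(8 + 1/(0 + 5)) - 233) = -356*(4*(-11 - (1/5)²)/(8 + 1/5) - 233) = -356*(4*(-11 - (⅕)²)/(8 + ⅕) - 233) = -356*(4*(-11 - 1*1/25)/(41/5) - 233) = -356*(4*(5/41)*(-11 - 1/25) - 233) = -356*(4*(5/41)*(-276/25) - 233) = -356*(-1104/205 - 233) = -356*(-48869/205) = 17397364/205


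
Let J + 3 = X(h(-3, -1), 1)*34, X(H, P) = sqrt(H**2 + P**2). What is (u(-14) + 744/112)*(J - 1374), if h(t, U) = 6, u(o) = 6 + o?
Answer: 26163/14 - 323*sqrt(37)/7 ≈ 1588.1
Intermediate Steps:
J = -3 + 34*sqrt(37) (J = -3 + sqrt(6**2 + 1**2)*34 = -3 + sqrt(36 + 1)*34 = -3 + sqrt(37)*34 = -3 + 34*sqrt(37) ≈ 203.81)
(u(-14) + 744/112)*(J - 1374) = ((6 - 14) + 744/112)*((-3 + 34*sqrt(37)) - 1374) = (-8 + 744*(1/112))*(-1377 + 34*sqrt(37)) = (-8 + 93/14)*(-1377 + 34*sqrt(37)) = -19*(-1377 + 34*sqrt(37))/14 = 26163/14 - 323*sqrt(37)/7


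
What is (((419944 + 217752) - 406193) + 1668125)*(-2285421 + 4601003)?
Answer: 4398744403496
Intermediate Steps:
(((419944 + 217752) - 406193) + 1668125)*(-2285421 + 4601003) = ((637696 - 406193) + 1668125)*2315582 = (231503 + 1668125)*2315582 = 1899628*2315582 = 4398744403496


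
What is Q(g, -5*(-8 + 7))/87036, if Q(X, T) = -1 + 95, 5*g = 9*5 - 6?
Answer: 47/43518 ≈ 0.0010800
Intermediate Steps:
g = 39/5 (g = (9*5 - 6)/5 = (45 - 6)/5 = (1/5)*39 = 39/5 ≈ 7.8000)
Q(X, T) = 94
Q(g, -5*(-8 + 7))/87036 = 94/87036 = 94*(1/87036) = 47/43518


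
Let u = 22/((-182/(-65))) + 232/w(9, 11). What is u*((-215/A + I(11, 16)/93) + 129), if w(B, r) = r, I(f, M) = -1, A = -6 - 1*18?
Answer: 76256319/19096 ≈ 3993.3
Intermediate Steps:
A = -24 (A = -6 - 18 = -24)
u = 2229/77 (u = 22/((-182/(-65))) + 232/11 = 22/((-182*(-1/65))) + 232*(1/11) = 22/(14/5) + 232/11 = 22*(5/14) + 232/11 = 55/7 + 232/11 = 2229/77 ≈ 28.948)
u*((-215/A + I(11, 16)/93) + 129) = 2229*((-215/(-24) - 1/93) + 129)/77 = 2229*((-215*(-1/24) - 1*1/93) + 129)/77 = 2229*((215/24 - 1/93) + 129)/77 = 2229*(2219/248 + 129)/77 = (2229/77)*(34211/248) = 76256319/19096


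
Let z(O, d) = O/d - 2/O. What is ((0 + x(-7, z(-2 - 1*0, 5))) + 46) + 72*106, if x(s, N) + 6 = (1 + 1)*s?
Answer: 7658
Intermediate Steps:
z(O, d) = -2/O + O/d
x(s, N) = -6 + 2*s (x(s, N) = -6 + (1 + 1)*s = -6 + 2*s)
((0 + x(-7, z(-2 - 1*0, 5))) + 46) + 72*106 = ((0 + (-6 + 2*(-7))) + 46) + 72*106 = ((0 + (-6 - 14)) + 46) + 7632 = ((0 - 20) + 46) + 7632 = (-20 + 46) + 7632 = 26 + 7632 = 7658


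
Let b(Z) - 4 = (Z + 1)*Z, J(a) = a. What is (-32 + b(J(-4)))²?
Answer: 256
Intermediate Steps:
b(Z) = 4 + Z*(1 + Z) (b(Z) = 4 + (Z + 1)*Z = 4 + (1 + Z)*Z = 4 + Z*(1 + Z))
(-32 + b(J(-4)))² = (-32 + (4 - 4 + (-4)²))² = (-32 + (4 - 4 + 16))² = (-32 + 16)² = (-16)² = 256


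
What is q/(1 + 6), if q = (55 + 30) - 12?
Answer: 73/7 ≈ 10.429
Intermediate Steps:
q = 73 (q = 85 - 12 = 73)
q/(1 + 6) = 73/(1 + 6) = 73/7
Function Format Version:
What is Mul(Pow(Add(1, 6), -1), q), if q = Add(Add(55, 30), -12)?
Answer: Rational(73, 7) ≈ 10.429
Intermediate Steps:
q = 73 (q = Add(85, -12) = 73)
Mul(Pow(Add(1, 6), -1), q) = Mul(Pow(Add(1, 6), -1), 73) = Mul(Pow(7, -1), 73) = Mul(Rational(1, 7), 73) = Rational(73, 7)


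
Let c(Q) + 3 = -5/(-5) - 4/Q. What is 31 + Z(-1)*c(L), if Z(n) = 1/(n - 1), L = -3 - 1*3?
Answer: 95/3 ≈ 31.667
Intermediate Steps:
L = -6 (L = -3 - 3 = -6)
c(Q) = -2 - 4/Q (c(Q) = -3 + (-5/(-5) - 4/Q) = -3 + (-5*(-1/5) - 4/Q) = -3 + (1 - 4/Q) = -2 - 4/Q)
Z(n) = 1/(-1 + n)
31 + Z(-1)*c(L) = 31 + (-2 - 4/(-6))/(-1 - 1) = 31 + (-2 - 4*(-1/6))/(-2) = 31 - (-2 + 2/3)/2 = 31 - 1/2*(-4/3) = 31 + 2/3 = 95/3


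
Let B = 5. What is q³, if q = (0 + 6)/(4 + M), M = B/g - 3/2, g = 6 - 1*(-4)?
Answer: 8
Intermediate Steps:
g = 10 (g = 6 + 4 = 10)
M = -1 (M = 5/10 - 3/2 = 5*(⅒) - 3*½ = ½ - 3/2 = -1)
q = 2 (q = (0 + 6)/(4 - 1) = 6/3 = 6*(⅓) = 2)
q³ = 2³ = 8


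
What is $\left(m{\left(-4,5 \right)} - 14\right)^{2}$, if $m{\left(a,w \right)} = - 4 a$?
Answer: $4$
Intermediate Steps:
$\left(m{\left(-4,5 \right)} - 14\right)^{2} = \left(\left(-4\right) \left(-4\right) - 14\right)^{2} = \left(16 - 14\right)^{2} = 2^{2} = 4$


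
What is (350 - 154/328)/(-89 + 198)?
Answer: 57323/17876 ≈ 3.2067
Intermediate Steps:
(350 - 154/328)/(-89 + 198) = (350 - 154*1/328)/109 = (350 - 77/164)*(1/109) = (57323/164)*(1/109) = 57323/17876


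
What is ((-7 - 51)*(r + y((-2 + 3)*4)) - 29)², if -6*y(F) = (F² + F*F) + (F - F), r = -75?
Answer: 192959881/9 ≈ 2.1440e+7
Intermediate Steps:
y(F) = -F²/3 (y(F) = -((F² + F*F) + (F - F))/6 = -((F² + F²) + 0)/6 = -(2*F² + 0)/6 = -F²/3)
((-7 - 51)*(r + y((-2 + 3)*4)) - 29)² = ((-7 - 51)*(-75 - 16*(-2 + 3)²/3) - 29)² = (-58*(-75 - (1*4)²/3) - 29)² = (-58*(-75 - ⅓*4²) - 29)² = (-58*(-75 - ⅓*16) - 29)² = (-58*(-75 - 16/3) - 29)² = (-58*(-241/3) - 29)² = (13978/3 - 29)² = (13891/3)² = 192959881/9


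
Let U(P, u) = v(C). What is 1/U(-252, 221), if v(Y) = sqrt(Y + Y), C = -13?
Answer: -I*sqrt(26)/26 ≈ -0.19612*I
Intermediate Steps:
v(Y) = sqrt(2)*sqrt(Y) (v(Y) = sqrt(2*Y) = sqrt(2)*sqrt(Y))
U(P, u) = I*sqrt(26) (U(P, u) = sqrt(2)*sqrt(-13) = sqrt(2)*(I*sqrt(13)) = I*sqrt(26))
1/U(-252, 221) = 1/(I*sqrt(26)) = -I*sqrt(26)/26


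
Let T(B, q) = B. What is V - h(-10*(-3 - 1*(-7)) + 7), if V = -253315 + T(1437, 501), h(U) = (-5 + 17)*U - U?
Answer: -251515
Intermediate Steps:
h(U) = 11*U (h(U) = 12*U - U = 11*U)
V = -251878 (V = -253315 + 1437 = -251878)
V - h(-10*(-3 - 1*(-7)) + 7) = -251878 - 11*(-10*(-3 - 1*(-7)) + 7) = -251878 - 11*(-10*(-3 + 7) + 7) = -251878 - 11*(-10*4 + 7) = -251878 - 11*(-40 + 7) = -251878 - 11*(-33) = -251878 - 1*(-363) = -251878 + 363 = -251515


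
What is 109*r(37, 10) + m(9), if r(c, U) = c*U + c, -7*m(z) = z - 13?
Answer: 310545/7 ≈ 44364.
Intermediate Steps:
m(z) = 13/7 - z/7 (m(z) = -(z - 13)/7 = -(-13 + z)/7 = 13/7 - z/7)
r(c, U) = c + U*c (r(c, U) = U*c + c = c + U*c)
109*r(37, 10) + m(9) = 109*(37*(1 + 10)) + (13/7 - ⅐*9) = 109*(37*11) + (13/7 - 9/7) = 109*407 + 4/7 = 44363 + 4/7 = 310545/7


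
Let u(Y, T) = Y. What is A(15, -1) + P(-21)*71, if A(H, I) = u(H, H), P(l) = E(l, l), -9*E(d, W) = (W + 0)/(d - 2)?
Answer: 538/69 ≈ 7.7971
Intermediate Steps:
E(d, W) = -W/(9*(-2 + d)) (E(d, W) = -(W + 0)/(9*(d - 2)) = -W/(9*(-2 + d)))
P(l) = -l/(-18 + 9*l)
A(H, I) = H
A(15, -1) + P(-21)*71 = 15 - 1*(-21)/(-18 + 9*(-21))*71 = 15 - 1*(-21)/(-18 - 189)*71 = 15 - 1*(-21)/(-207)*71 = 15 - 1*(-21)*(-1/207)*71 = 15 - 7/69*71 = 15 - 497/69 = 538/69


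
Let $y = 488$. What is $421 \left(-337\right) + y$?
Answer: $-141389$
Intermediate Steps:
$421 \left(-337\right) + y = 421 \left(-337\right) + 488 = -141877 + 488 = -141389$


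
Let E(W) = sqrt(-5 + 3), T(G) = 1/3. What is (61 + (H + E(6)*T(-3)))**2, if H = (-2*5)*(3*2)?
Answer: (3 + I*sqrt(2))**2/9 ≈ 0.77778 + 0.94281*I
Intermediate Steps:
T(G) = 1/3 (T(G) = 1*(1/3) = 1/3)
E(W) = I*sqrt(2) (E(W) = sqrt(-2) = I*sqrt(2))
H = -60 (H = -10*6 = -60)
(61 + (H + E(6)*T(-3)))**2 = (61 + (-60 + (I*sqrt(2))*(1/3)))**2 = (61 + (-60 + I*sqrt(2)/3))**2 = (1 + I*sqrt(2)/3)**2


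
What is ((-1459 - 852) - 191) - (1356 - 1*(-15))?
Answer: -3873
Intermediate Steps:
((-1459 - 852) - 191) - (1356 - 1*(-15)) = (-2311 - 191) - (1356 + 15) = -2502 - 1*1371 = -2502 - 1371 = -3873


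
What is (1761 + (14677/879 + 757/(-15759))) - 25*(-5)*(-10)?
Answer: 2436361237/4617387 ≈ 527.65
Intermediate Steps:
(1761 + (14677/879 + 757/(-15759))) - 25*(-5)*(-10) = (1761 + (14677*(1/879) + 757*(-1/15759))) + 125*(-10) = (1761 + (14677/879 - 757/15759)) - 1250 = (1761 + 76876480/4617387) - 1250 = 8208094987/4617387 - 1250 = 2436361237/4617387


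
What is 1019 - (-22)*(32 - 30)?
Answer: 1063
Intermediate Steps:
1019 - (-22)*(32 - 30) = 1019 - (-22)*2 = 1019 - 1*(-44) = 1019 + 44 = 1063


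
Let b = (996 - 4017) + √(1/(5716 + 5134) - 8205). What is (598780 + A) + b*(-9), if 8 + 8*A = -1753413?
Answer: 3254331/8 - 9*I*√38636524066/2170 ≈ 4.0679e+5 - 815.23*I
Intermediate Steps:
A = -1753421/8 (A = -1 + (⅛)*(-1753413) = -1 - 1753413/8 = -1753421/8 ≈ -2.1918e+5)
b = -3021 + I*√38636524066/2170 (b = -3021 + √(1/10850 - 8205) = -3021 + √(-89024249/10850) = -3021 + I*√38636524066/2170 ≈ -3021.0 + 90.581*I)
(598780 + A) + b*(-9) = (598780 - 1753421/8) + (-3021 + I*√38636524066/2170)*(-9) = 3036819/8 + (27189 - 9*I*√38636524066/2170) = 3254331/8 - 9*I*√38636524066/2170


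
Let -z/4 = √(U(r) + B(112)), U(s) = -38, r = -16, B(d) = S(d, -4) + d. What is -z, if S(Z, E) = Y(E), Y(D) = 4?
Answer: 4*√78 ≈ 35.327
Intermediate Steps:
S(Z, E) = 4
B(d) = 4 + d
z = -4*√78 (z = -4*√(-38 + (4 + 112)) = -4*√(-38 + 116) = -4*√78 ≈ -35.327)
-z = -(-4)*√78 = 4*√78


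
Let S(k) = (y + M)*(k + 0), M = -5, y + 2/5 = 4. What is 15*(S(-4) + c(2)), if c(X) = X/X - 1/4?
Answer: 381/4 ≈ 95.250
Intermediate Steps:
y = 18/5 (y = -⅖ + 4 = 18/5 ≈ 3.6000)
c(X) = ¾ (c(X) = 1 - 1*¼ = 1 - ¼ = ¾)
S(k) = -7*k/5 (S(k) = (18/5 - 5)*(k + 0) = -7*k/5)
15*(S(-4) + c(2)) = 15*(-7/5*(-4) + ¾) = 15*(28/5 + ¾) = 15*(127/20) = 381/4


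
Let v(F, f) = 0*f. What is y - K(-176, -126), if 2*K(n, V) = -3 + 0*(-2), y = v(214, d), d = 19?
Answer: 3/2 ≈ 1.5000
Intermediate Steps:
v(F, f) = 0
y = 0
K(n, V) = -3/2 (K(n, V) = (-3 + 0*(-2))/2 = (-3 + 0)/2 = (½)*(-3) = -3/2)
y - K(-176, -126) = 0 - 1*(-3/2) = 0 + 3/2 = 3/2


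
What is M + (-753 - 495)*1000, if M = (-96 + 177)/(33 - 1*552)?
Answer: -215904027/173 ≈ -1.2480e+6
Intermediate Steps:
M = -27/173 (M = 81/(33 - 552) = 81/(-519) = 81*(-1/519) = -27/173 ≈ -0.15607)
M + (-753 - 495)*1000 = -27/173 + (-753 - 495)*1000 = -27/173 - 1248*1000 = -27/173 - 1248000 = -215904027/173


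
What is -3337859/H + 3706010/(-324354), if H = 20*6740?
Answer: -791109033043/21861459600 ≈ -36.187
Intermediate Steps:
H = 134800
-3337859/H + 3706010/(-324354) = -3337859/134800 + 3706010/(-324354) = -3337859*1/134800 + 3706010*(-1/324354) = -3337859/134800 - 1853005/162177 = -791109033043/21861459600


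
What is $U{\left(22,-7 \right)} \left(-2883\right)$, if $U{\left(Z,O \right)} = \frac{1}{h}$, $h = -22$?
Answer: $\frac{2883}{22} \approx 131.05$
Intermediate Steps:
$U{\left(Z,O \right)} = - \frac{1}{22}$ ($U{\left(Z,O \right)} = \frac{1}{-22} = - \frac{1}{22}$)
$U{\left(22,-7 \right)} \left(-2883\right) = \left(- \frac{1}{22}\right) \left(-2883\right) = \frac{2883}{22}$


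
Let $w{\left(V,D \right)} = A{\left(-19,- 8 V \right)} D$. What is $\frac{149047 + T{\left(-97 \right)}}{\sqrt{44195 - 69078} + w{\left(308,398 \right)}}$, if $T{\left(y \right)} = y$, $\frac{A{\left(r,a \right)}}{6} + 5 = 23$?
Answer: $\frac{6402466800}{1847649139} - \frac{148950 i \sqrt{24883}}{1847649139} \approx 3.4652 - 0.012717 i$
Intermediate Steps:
$A{\left(r,a \right)} = 108$ ($A{\left(r,a \right)} = -30 + 6 \cdot 23 = -30 + 138 = 108$)
$w{\left(V,D \right)} = 108 D$
$\frac{149047 + T{\left(-97 \right)}}{\sqrt{44195 - 69078} + w{\left(308,398 \right)}} = \frac{149047 - 97}{\sqrt{44195 - 69078} + 108 \cdot 398} = \frac{148950}{\sqrt{-24883} + 42984} = \frac{148950}{i \sqrt{24883} + 42984} = \frac{148950}{42984 + i \sqrt{24883}}$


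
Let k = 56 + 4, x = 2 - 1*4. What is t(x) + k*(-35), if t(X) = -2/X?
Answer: -2099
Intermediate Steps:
x = -2 (x = 2 - 4 = -2)
k = 60
t(x) + k*(-35) = -2/(-2) + 60*(-35) = -2*(-½) - 2100 = 1 - 2100 = -2099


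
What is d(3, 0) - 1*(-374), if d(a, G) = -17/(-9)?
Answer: 3383/9 ≈ 375.89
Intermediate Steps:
d(a, G) = 17/9 (d(a, G) = -17*(-⅑) = 17/9)
d(3, 0) - 1*(-374) = 17/9 - 1*(-374) = 17/9 + 374 = 3383/9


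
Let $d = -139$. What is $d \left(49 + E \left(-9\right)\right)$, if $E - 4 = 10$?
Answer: $10703$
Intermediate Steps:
$E = 14$ ($E = 4 + 10 = 14$)
$d \left(49 + E \left(-9\right)\right) = - 139 \left(49 + 14 \left(-9\right)\right) = - 139 \left(49 - 126\right) = \left(-139\right) \left(-77\right) = 10703$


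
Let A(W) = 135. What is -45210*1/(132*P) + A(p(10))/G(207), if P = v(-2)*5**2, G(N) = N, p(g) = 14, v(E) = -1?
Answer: 3301/230 ≈ 14.352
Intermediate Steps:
P = -25 (P = -1*5**2 = -1*25 = -25)
-45210*1/(132*P) + A(p(10))/G(207) = -45210/(132*(-25)) + 135/207 = -45210/(-3300) + 135*(1/207) = -45210*(-1/3300) + 15/23 = 137/10 + 15/23 = 3301/230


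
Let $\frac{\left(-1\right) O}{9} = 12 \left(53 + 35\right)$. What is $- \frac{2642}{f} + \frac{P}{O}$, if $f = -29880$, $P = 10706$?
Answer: $- \frac{2047123}{1972080} \approx -1.0381$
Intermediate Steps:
$O = -9504$ ($O = - 9 \cdot 12 \left(53 + 35\right) = - 9 \cdot 12 \cdot 88 = \left(-9\right) 1056 = -9504$)
$- \frac{2642}{f} + \frac{P}{O} = - \frac{2642}{-29880} + \frac{10706}{-9504} = \left(-2642\right) \left(- \frac{1}{29880}\right) + 10706 \left(- \frac{1}{9504}\right) = \frac{1321}{14940} - \frac{5353}{4752} = - \frac{2047123}{1972080}$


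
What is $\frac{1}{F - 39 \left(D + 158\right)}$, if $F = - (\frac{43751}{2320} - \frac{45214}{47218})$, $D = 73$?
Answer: $- \frac{54772880}{494429345039} \approx -0.00011078$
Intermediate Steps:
$F = - \frac{980469119}{54772880}$ ($F = - (43751 \cdot \frac{1}{2320} - \frac{22607}{23609}) = - (\frac{43751}{2320} - \frac{22607}{23609}) = \left(-1\right) \frac{980469119}{54772880} = - \frac{980469119}{54772880} \approx -17.901$)
$\frac{1}{F - 39 \left(D + 158\right)} = \frac{1}{- \frac{980469119}{54772880} - 39 \left(73 + 158\right)} = \frac{1}{- \frac{980469119}{54772880} - 9009} = \frac{1}{- \frac{494429345039}{54772880}} = - \frac{54772880}{494429345039}$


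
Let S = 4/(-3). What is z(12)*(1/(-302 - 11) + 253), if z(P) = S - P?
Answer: -1055840/313 ≈ -3373.3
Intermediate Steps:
S = -4/3 (S = 4*(-⅓) = -4/3 ≈ -1.3333)
z(P) = -4/3 - P
z(12)*(1/(-302 - 11) + 253) = (-4/3 - 1*12)*(1/(-302 - 11) + 253) = (-4/3 - 12)*(1/(-313) + 253) = -40*(-1/313 + 253)/3 = -40/3*79188/313 = -1055840/313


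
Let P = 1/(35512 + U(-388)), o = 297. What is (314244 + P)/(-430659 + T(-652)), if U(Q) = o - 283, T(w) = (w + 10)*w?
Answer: -97076803/3730230 ≈ -26.024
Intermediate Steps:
T(w) = w*(10 + w) (T(w) = (10 + w)*w = w*(10 + w))
U(Q) = 14 (U(Q) = 297 - 283 = 14)
P = 1/35526 (P = 1/(35512 + 14) = 1/35526 ≈ 2.8148e-5)
(314244 + P)/(-430659 + T(-652)) = (314244 + 1/35526)/(-430659 - 652*(10 - 652)) = 11163832345/(35526*(-430659 - 652*(-642))) = 11163832345/(35526*(-430659 + 418584)) = (11163832345/35526)/(-12075) = (11163832345/35526)*(-1/12075) = -97076803/3730230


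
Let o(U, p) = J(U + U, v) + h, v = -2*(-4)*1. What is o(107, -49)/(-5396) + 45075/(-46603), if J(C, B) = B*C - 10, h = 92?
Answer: -163415241/125734894 ≈ -1.2997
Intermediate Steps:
v = 8 (v = 8*1 = 8)
J(C, B) = -10 + B*C
o(U, p) = 82 + 16*U (o(U, p) = (-10 + 8*(U + U)) + 92 = (-10 + 8*(2*U)) + 92 = (-10 + 16*U) + 92 = 82 + 16*U)
o(107, -49)/(-5396) + 45075/(-46603) = (82 + 16*107)/(-5396) + 45075/(-46603) = (82 + 1712)*(-1/5396) + 45075*(-1/46603) = 1794*(-1/5396) - 45075/46603 = -897/2698 - 45075/46603 = -163415241/125734894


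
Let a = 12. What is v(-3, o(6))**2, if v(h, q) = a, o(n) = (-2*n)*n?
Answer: 144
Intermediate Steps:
o(n) = -2*n**2
v(h, q) = 12
v(-3, o(6))**2 = 12**2 = 144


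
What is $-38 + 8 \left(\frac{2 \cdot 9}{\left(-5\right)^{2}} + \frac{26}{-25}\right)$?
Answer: $- \frac{1014}{25} \approx -40.56$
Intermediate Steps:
$-38 + 8 \left(\frac{2 \cdot 9}{\left(-5\right)^{2}} + \frac{26}{-25}\right) = -38 + 8 \left(\frac{18}{25} + 26 \left(- \frac{1}{25}\right)\right) = -38 + 8 \left(18 \cdot \frac{1}{25} - \frac{26}{25}\right) = -38 + 8 \left(\frac{18}{25} - \frac{26}{25}\right) = -38 + 8 \left(- \frac{8}{25}\right) = -38 - \frac{64}{25} = - \frac{1014}{25}$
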